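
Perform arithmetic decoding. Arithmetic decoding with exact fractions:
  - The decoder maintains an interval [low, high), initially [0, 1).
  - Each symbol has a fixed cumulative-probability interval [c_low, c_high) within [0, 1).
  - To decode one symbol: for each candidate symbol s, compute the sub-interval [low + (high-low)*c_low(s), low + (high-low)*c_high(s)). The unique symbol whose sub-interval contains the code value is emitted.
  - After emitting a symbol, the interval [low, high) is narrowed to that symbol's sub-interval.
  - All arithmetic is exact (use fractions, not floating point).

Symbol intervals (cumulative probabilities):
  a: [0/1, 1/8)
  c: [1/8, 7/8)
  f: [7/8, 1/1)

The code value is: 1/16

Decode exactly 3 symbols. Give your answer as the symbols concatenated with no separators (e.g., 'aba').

Answer: acc

Derivation:
Step 1: interval [0/1, 1/1), width = 1/1 - 0/1 = 1/1
  'a': [0/1 + 1/1*0/1, 0/1 + 1/1*1/8) = [0/1, 1/8) <- contains code 1/16
  'c': [0/1 + 1/1*1/8, 0/1 + 1/1*7/8) = [1/8, 7/8)
  'f': [0/1 + 1/1*7/8, 0/1 + 1/1*1/1) = [7/8, 1/1)
  emit 'a', narrow to [0/1, 1/8)
Step 2: interval [0/1, 1/8), width = 1/8 - 0/1 = 1/8
  'a': [0/1 + 1/8*0/1, 0/1 + 1/8*1/8) = [0/1, 1/64)
  'c': [0/1 + 1/8*1/8, 0/1 + 1/8*7/8) = [1/64, 7/64) <- contains code 1/16
  'f': [0/1 + 1/8*7/8, 0/1 + 1/8*1/1) = [7/64, 1/8)
  emit 'c', narrow to [1/64, 7/64)
Step 3: interval [1/64, 7/64), width = 7/64 - 1/64 = 3/32
  'a': [1/64 + 3/32*0/1, 1/64 + 3/32*1/8) = [1/64, 7/256)
  'c': [1/64 + 3/32*1/8, 1/64 + 3/32*7/8) = [7/256, 25/256) <- contains code 1/16
  'f': [1/64 + 3/32*7/8, 1/64 + 3/32*1/1) = [25/256, 7/64)
  emit 'c', narrow to [7/256, 25/256)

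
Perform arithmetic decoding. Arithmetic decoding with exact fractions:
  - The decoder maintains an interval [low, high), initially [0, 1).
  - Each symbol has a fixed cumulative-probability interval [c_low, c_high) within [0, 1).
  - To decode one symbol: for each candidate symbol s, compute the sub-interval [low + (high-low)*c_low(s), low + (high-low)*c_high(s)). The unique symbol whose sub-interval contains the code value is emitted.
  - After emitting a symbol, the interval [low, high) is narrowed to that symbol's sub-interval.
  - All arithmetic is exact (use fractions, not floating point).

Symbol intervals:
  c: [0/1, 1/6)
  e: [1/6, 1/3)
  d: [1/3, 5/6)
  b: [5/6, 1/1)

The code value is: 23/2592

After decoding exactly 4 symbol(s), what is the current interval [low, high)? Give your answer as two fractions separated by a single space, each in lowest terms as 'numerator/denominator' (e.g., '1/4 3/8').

Answer: 11/1296 1/108

Derivation:
Step 1: interval [0/1, 1/1), width = 1/1 - 0/1 = 1/1
  'c': [0/1 + 1/1*0/1, 0/1 + 1/1*1/6) = [0/1, 1/6) <- contains code 23/2592
  'e': [0/1 + 1/1*1/6, 0/1 + 1/1*1/3) = [1/6, 1/3)
  'd': [0/1 + 1/1*1/3, 0/1 + 1/1*5/6) = [1/3, 5/6)
  'b': [0/1 + 1/1*5/6, 0/1 + 1/1*1/1) = [5/6, 1/1)
  emit 'c', narrow to [0/1, 1/6)
Step 2: interval [0/1, 1/6), width = 1/6 - 0/1 = 1/6
  'c': [0/1 + 1/6*0/1, 0/1 + 1/6*1/6) = [0/1, 1/36) <- contains code 23/2592
  'e': [0/1 + 1/6*1/6, 0/1 + 1/6*1/3) = [1/36, 1/18)
  'd': [0/1 + 1/6*1/3, 0/1 + 1/6*5/6) = [1/18, 5/36)
  'b': [0/1 + 1/6*5/6, 0/1 + 1/6*1/1) = [5/36, 1/6)
  emit 'c', narrow to [0/1, 1/36)
Step 3: interval [0/1, 1/36), width = 1/36 - 0/1 = 1/36
  'c': [0/1 + 1/36*0/1, 0/1 + 1/36*1/6) = [0/1, 1/216)
  'e': [0/1 + 1/36*1/6, 0/1 + 1/36*1/3) = [1/216, 1/108) <- contains code 23/2592
  'd': [0/1 + 1/36*1/3, 0/1 + 1/36*5/6) = [1/108, 5/216)
  'b': [0/1 + 1/36*5/6, 0/1 + 1/36*1/1) = [5/216, 1/36)
  emit 'e', narrow to [1/216, 1/108)
Step 4: interval [1/216, 1/108), width = 1/108 - 1/216 = 1/216
  'c': [1/216 + 1/216*0/1, 1/216 + 1/216*1/6) = [1/216, 7/1296)
  'e': [1/216 + 1/216*1/6, 1/216 + 1/216*1/3) = [7/1296, 1/162)
  'd': [1/216 + 1/216*1/3, 1/216 + 1/216*5/6) = [1/162, 11/1296)
  'b': [1/216 + 1/216*5/6, 1/216 + 1/216*1/1) = [11/1296, 1/108) <- contains code 23/2592
  emit 'b', narrow to [11/1296, 1/108)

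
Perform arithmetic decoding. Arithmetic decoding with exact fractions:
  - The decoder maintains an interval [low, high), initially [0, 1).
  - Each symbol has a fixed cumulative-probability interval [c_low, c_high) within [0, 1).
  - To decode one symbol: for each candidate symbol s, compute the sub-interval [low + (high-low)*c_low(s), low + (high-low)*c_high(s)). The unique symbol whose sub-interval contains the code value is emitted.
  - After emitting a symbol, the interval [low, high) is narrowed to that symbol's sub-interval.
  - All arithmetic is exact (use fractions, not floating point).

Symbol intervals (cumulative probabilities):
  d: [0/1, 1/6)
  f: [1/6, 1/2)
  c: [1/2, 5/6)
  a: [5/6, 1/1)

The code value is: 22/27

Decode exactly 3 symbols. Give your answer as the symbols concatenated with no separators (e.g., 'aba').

Answer: cac

Derivation:
Step 1: interval [0/1, 1/1), width = 1/1 - 0/1 = 1/1
  'd': [0/1 + 1/1*0/1, 0/1 + 1/1*1/6) = [0/1, 1/6)
  'f': [0/1 + 1/1*1/6, 0/1 + 1/1*1/2) = [1/6, 1/2)
  'c': [0/1 + 1/1*1/2, 0/1 + 1/1*5/6) = [1/2, 5/6) <- contains code 22/27
  'a': [0/1 + 1/1*5/6, 0/1 + 1/1*1/1) = [5/6, 1/1)
  emit 'c', narrow to [1/2, 5/6)
Step 2: interval [1/2, 5/6), width = 5/6 - 1/2 = 1/3
  'd': [1/2 + 1/3*0/1, 1/2 + 1/3*1/6) = [1/2, 5/9)
  'f': [1/2 + 1/3*1/6, 1/2 + 1/3*1/2) = [5/9, 2/3)
  'c': [1/2 + 1/3*1/2, 1/2 + 1/3*5/6) = [2/3, 7/9)
  'a': [1/2 + 1/3*5/6, 1/2 + 1/3*1/1) = [7/9, 5/6) <- contains code 22/27
  emit 'a', narrow to [7/9, 5/6)
Step 3: interval [7/9, 5/6), width = 5/6 - 7/9 = 1/18
  'd': [7/9 + 1/18*0/1, 7/9 + 1/18*1/6) = [7/9, 85/108)
  'f': [7/9 + 1/18*1/6, 7/9 + 1/18*1/2) = [85/108, 29/36)
  'c': [7/9 + 1/18*1/2, 7/9 + 1/18*5/6) = [29/36, 89/108) <- contains code 22/27
  'a': [7/9 + 1/18*5/6, 7/9 + 1/18*1/1) = [89/108, 5/6)
  emit 'c', narrow to [29/36, 89/108)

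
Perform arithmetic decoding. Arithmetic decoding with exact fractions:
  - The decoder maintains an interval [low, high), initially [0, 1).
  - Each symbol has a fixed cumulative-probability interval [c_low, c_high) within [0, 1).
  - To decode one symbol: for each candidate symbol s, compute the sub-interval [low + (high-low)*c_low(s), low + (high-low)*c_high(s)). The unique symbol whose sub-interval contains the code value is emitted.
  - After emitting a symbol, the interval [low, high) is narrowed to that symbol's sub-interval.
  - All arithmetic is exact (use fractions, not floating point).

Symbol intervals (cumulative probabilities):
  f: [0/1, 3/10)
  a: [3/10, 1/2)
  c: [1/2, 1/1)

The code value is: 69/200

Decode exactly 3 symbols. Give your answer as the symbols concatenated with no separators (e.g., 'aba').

Answer: afc

Derivation:
Step 1: interval [0/1, 1/1), width = 1/1 - 0/1 = 1/1
  'f': [0/1 + 1/1*0/1, 0/1 + 1/1*3/10) = [0/1, 3/10)
  'a': [0/1 + 1/1*3/10, 0/1 + 1/1*1/2) = [3/10, 1/2) <- contains code 69/200
  'c': [0/1 + 1/1*1/2, 0/1 + 1/1*1/1) = [1/2, 1/1)
  emit 'a', narrow to [3/10, 1/2)
Step 2: interval [3/10, 1/2), width = 1/2 - 3/10 = 1/5
  'f': [3/10 + 1/5*0/1, 3/10 + 1/5*3/10) = [3/10, 9/25) <- contains code 69/200
  'a': [3/10 + 1/5*3/10, 3/10 + 1/5*1/2) = [9/25, 2/5)
  'c': [3/10 + 1/5*1/2, 3/10 + 1/5*1/1) = [2/5, 1/2)
  emit 'f', narrow to [3/10, 9/25)
Step 3: interval [3/10, 9/25), width = 9/25 - 3/10 = 3/50
  'f': [3/10 + 3/50*0/1, 3/10 + 3/50*3/10) = [3/10, 159/500)
  'a': [3/10 + 3/50*3/10, 3/10 + 3/50*1/2) = [159/500, 33/100)
  'c': [3/10 + 3/50*1/2, 3/10 + 3/50*1/1) = [33/100, 9/25) <- contains code 69/200
  emit 'c', narrow to [33/100, 9/25)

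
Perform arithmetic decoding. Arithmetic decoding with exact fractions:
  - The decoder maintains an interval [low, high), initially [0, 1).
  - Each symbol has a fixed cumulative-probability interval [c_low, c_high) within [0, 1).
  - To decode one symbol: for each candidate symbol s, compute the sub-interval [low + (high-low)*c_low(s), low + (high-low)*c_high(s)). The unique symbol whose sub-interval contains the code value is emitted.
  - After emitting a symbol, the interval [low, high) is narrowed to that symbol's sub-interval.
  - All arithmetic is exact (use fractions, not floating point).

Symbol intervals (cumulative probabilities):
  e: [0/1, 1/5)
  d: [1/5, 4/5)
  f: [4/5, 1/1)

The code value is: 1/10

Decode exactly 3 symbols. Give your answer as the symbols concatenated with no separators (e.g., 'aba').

Answer: edd

Derivation:
Step 1: interval [0/1, 1/1), width = 1/1 - 0/1 = 1/1
  'e': [0/1 + 1/1*0/1, 0/1 + 1/1*1/5) = [0/1, 1/5) <- contains code 1/10
  'd': [0/1 + 1/1*1/5, 0/1 + 1/1*4/5) = [1/5, 4/5)
  'f': [0/1 + 1/1*4/5, 0/1 + 1/1*1/1) = [4/5, 1/1)
  emit 'e', narrow to [0/1, 1/5)
Step 2: interval [0/1, 1/5), width = 1/5 - 0/1 = 1/5
  'e': [0/1 + 1/5*0/1, 0/1 + 1/5*1/5) = [0/1, 1/25)
  'd': [0/1 + 1/5*1/5, 0/1 + 1/5*4/5) = [1/25, 4/25) <- contains code 1/10
  'f': [0/1 + 1/5*4/5, 0/1 + 1/5*1/1) = [4/25, 1/5)
  emit 'd', narrow to [1/25, 4/25)
Step 3: interval [1/25, 4/25), width = 4/25 - 1/25 = 3/25
  'e': [1/25 + 3/25*0/1, 1/25 + 3/25*1/5) = [1/25, 8/125)
  'd': [1/25 + 3/25*1/5, 1/25 + 3/25*4/5) = [8/125, 17/125) <- contains code 1/10
  'f': [1/25 + 3/25*4/5, 1/25 + 3/25*1/1) = [17/125, 4/25)
  emit 'd', narrow to [8/125, 17/125)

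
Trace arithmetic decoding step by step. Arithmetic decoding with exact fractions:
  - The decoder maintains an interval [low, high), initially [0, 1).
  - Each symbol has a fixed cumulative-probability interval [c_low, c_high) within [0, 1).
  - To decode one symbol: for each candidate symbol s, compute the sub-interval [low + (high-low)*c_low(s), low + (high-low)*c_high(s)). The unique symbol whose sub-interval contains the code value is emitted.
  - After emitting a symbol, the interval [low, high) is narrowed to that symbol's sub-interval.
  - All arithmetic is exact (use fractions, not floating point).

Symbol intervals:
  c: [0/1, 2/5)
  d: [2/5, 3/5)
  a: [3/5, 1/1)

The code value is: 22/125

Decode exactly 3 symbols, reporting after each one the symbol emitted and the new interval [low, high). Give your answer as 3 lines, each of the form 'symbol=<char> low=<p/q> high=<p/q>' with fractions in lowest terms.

Answer: symbol=c low=0/1 high=2/5
symbol=d low=4/25 high=6/25
symbol=c low=4/25 high=24/125

Derivation:
Step 1: interval [0/1, 1/1), width = 1/1 - 0/1 = 1/1
  'c': [0/1 + 1/1*0/1, 0/1 + 1/1*2/5) = [0/1, 2/5) <- contains code 22/125
  'd': [0/1 + 1/1*2/5, 0/1 + 1/1*3/5) = [2/5, 3/5)
  'a': [0/1 + 1/1*3/5, 0/1 + 1/1*1/1) = [3/5, 1/1)
  emit 'c', narrow to [0/1, 2/5)
Step 2: interval [0/1, 2/5), width = 2/5 - 0/1 = 2/5
  'c': [0/1 + 2/5*0/1, 0/1 + 2/5*2/5) = [0/1, 4/25)
  'd': [0/1 + 2/5*2/5, 0/1 + 2/5*3/5) = [4/25, 6/25) <- contains code 22/125
  'a': [0/1 + 2/5*3/5, 0/1 + 2/5*1/1) = [6/25, 2/5)
  emit 'd', narrow to [4/25, 6/25)
Step 3: interval [4/25, 6/25), width = 6/25 - 4/25 = 2/25
  'c': [4/25 + 2/25*0/1, 4/25 + 2/25*2/5) = [4/25, 24/125) <- contains code 22/125
  'd': [4/25 + 2/25*2/5, 4/25 + 2/25*3/5) = [24/125, 26/125)
  'a': [4/25 + 2/25*3/5, 4/25 + 2/25*1/1) = [26/125, 6/25)
  emit 'c', narrow to [4/25, 24/125)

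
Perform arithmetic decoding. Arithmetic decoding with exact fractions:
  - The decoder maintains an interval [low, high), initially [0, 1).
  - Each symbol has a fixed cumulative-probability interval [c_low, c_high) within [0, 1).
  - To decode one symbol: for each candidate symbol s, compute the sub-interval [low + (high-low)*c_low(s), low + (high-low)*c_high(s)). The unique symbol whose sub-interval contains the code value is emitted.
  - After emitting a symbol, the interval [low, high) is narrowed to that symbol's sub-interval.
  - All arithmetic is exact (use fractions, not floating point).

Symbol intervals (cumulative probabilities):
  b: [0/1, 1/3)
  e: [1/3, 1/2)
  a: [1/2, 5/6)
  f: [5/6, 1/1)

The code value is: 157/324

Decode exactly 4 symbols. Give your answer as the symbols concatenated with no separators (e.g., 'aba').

Answer: efea

Derivation:
Step 1: interval [0/1, 1/1), width = 1/1 - 0/1 = 1/1
  'b': [0/1 + 1/1*0/1, 0/1 + 1/1*1/3) = [0/1, 1/3)
  'e': [0/1 + 1/1*1/3, 0/1 + 1/1*1/2) = [1/3, 1/2) <- contains code 157/324
  'a': [0/1 + 1/1*1/2, 0/1 + 1/1*5/6) = [1/2, 5/6)
  'f': [0/1 + 1/1*5/6, 0/1 + 1/1*1/1) = [5/6, 1/1)
  emit 'e', narrow to [1/3, 1/2)
Step 2: interval [1/3, 1/2), width = 1/2 - 1/3 = 1/6
  'b': [1/3 + 1/6*0/1, 1/3 + 1/6*1/3) = [1/3, 7/18)
  'e': [1/3 + 1/6*1/3, 1/3 + 1/6*1/2) = [7/18, 5/12)
  'a': [1/3 + 1/6*1/2, 1/3 + 1/6*5/6) = [5/12, 17/36)
  'f': [1/3 + 1/6*5/6, 1/3 + 1/6*1/1) = [17/36, 1/2) <- contains code 157/324
  emit 'f', narrow to [17/36, 1/2)
Step 3: interval [17/36, 1/2), width = 1/2 - 17/36 = 1/36
  'b': [17/36 + 1/36*0/1, 17/36 + 1/36*1/3) = [17/36, 13/27)
  'e': [17/36 + 1/36*1/3, 17/36 + 1/36*1/2) = [13/27, 35/72) <- contains code 157/324
  'a': [17/36 + 1/36*1/2, 17/36 + 1/36*5/6) = [35/72, 107/216)
  'f': [17/36 + 1/36*5/6, 17/36 + 1/36*1/1) = [107/216, 1/2)
  emit 'e', narrow to [13/27, 35/72)
Step 4: interval [13/27, 35/72), width = 35/72 - 13/27 = 1/216
  'b': [13/27 + 1/216*0/1, 13/27 + 1/216*1/3) = [13/27, 313/648)
  'e': [13/27 + 1/216*1/3, 13/27 + 1/216*1/2) = [313/648, 209/432)
  'a': [13/27 + 1/216*1/2, 13/27 + 1/216*5/6) = [209/432, 629/1296) <- contains code 157/324
  'f': [13/27 + 1/216*5/6, 13/27 + 1/216*1/1) = [629/1296, 35/72)
  emit 'a', narrow to [209/432, 629/1296)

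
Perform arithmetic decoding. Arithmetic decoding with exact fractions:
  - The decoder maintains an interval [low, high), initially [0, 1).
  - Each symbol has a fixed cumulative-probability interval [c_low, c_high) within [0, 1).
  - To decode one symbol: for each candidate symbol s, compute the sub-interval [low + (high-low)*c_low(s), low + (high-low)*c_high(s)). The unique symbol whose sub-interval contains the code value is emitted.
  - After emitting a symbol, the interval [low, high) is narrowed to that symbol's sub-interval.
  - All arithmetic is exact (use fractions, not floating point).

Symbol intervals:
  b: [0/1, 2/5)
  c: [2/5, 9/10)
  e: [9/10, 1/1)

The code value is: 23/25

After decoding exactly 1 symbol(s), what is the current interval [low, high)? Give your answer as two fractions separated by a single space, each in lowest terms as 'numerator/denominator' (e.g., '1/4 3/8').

Answer: 9/10 1/1

Derivation:
Step 1: interval [0/1, 1/1), width = 1/1 - 0/1 = 1/1
  'b': [0/1 + 1/1*0/1, 0/1 + 1/1*2/5) = [0/1, 2/5)
  'c': [0/1 + 1/1*2/5, 0/1 + 1/1*9/10) = [2/5, 9/10)
  'e': [0/1 + 1/1*9/10, 0/1 + 1/1*1/1) = [9/10, 1/1) <- contains code 23/25
  emit 'e', narrow to [9/10, 1/1)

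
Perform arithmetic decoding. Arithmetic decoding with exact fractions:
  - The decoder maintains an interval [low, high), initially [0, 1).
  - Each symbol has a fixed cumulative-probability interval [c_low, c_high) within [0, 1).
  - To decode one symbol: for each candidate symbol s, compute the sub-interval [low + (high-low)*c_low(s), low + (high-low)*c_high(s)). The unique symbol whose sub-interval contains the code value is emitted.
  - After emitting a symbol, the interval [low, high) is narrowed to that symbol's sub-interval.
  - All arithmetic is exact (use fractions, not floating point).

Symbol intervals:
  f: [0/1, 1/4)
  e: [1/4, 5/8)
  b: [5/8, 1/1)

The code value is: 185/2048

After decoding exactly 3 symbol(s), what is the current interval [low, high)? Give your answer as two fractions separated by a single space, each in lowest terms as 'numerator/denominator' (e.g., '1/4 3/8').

Answer: 11/128 31/256

Derivation:
Step 1: interval [0/1, 1/1), width = 1/1 - 0/1 = 1/1
  'f': [0/1 + 1/1*0/1, 0/1 + 1/1*1/4) = [0/1, 1/4) <- contains code 185/2048
  'e': [0/1 + 1/1*1/4, 0/1 + 1/1*5/8) = [1/4, 5/8)
  'b': [0/1 + 1/1*5/8, 0/1 + 1/1*1/1) = [5/8, 1/1)
  emit 'f', narrow to [0/1, 1/4)
Step 2: interval [0/1, 1/4), width = 1/4 - 0/1 = 1/4
  'f': [0/1 + 1/4*0/1, 0/1 + 1/4*1/4) = [0/1, 1/16)
  'e': [0/1 + 1/4*1/4, 0/1 + 1/4*5/8) = [1/16, 5/32) <- contains code 185/2048
  'b': [0/1 + 1/4*5/8, 0/1 + 1/4*1/1) = [5/32, 1/4)
  emit 'e', narrow to [1/16, 5/32)
Step 3: interval [1/16, 5/32), width = 5/32 - 1/16 = 3/32
  'f': [1/16 + 3/32*0/1, 1/16 + 3/32*1/4) = [1/16, 11/128)
  'e': [1/16 + 3/32*1/4, 1/16 + 3/32*5/8) = [11/128, 31/256) <- contains code 185/2048
  'b': [1/16 + 3/32*5/8, 1/16 + 3/32*1/1) = [31/256, 5/32)
  emit 'e', narrow to [11/128, 31/256)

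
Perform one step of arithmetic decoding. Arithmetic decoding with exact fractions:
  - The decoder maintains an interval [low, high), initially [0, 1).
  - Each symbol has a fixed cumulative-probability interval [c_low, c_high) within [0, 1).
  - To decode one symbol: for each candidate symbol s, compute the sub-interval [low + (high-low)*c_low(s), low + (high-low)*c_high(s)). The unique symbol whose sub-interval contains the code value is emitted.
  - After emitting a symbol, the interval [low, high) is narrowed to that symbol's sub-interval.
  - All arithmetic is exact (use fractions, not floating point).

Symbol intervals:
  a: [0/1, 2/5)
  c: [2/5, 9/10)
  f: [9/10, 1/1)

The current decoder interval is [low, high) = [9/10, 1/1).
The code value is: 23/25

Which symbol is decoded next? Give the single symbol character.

Interval width = high − low = 1/1 − 9/10 = 1/10
Scaled code = (code − low) / width = (23/25 − 9/10) / 1/10 = 1/5
  a: [0/1, 2/5) ← scaled code falls here ✓
  c: [2/5, 9/10) 
  f: [9/10, 1/1) 

Answer: a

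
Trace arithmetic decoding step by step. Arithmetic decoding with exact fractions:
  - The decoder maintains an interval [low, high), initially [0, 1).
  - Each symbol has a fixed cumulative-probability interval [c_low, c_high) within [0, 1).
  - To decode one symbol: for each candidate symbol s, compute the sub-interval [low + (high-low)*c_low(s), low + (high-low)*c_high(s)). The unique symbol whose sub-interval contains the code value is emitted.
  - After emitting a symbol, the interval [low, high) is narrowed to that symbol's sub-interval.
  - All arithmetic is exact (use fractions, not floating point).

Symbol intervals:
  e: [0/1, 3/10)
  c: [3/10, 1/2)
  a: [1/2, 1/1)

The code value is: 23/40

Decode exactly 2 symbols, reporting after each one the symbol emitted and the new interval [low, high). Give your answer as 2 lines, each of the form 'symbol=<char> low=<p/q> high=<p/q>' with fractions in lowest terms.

Answer: symbol=a low=1/2 high=1/1
symbol=e low=1/2 high=13/20

Derivation:
Step 1: interval [0/1, 1/1), width = 1/1 - 0/1 = 1/1
  'e': [0/1 + 1/1*0/1, 0/1 + 1/1*3/10) = [0/1, 3/10)
  'c': [0/1 + 1/1*3/10, 0/1 + 1/1*1/2) = [3/10, 1/2)
  'a': [0/1 + 1/1*1/2, 0/1 + 1/1*1/1) = [1/2, 1/1) <- contains code 23/40
  emit 'a', narrow to [1/2, 1/1)
Step 2: interval [1/2, 1/1), width = 1/1 - 1/2 = 1/2
  'e': [1/2 + 1/2*0/1, 1/2 + 1/2*3/10) = [1/2, 13/20) <- contains code 23/40
  'c': [1/2 + 1/2*3/10, 1/2 + 1/2*1/2) = [13/20, 3/4)
  'a': [1/2 + 1/2*1/2, 1/2 + 1/2*1/1) = [3/4, 1/1)
  emit 'e', narrow to [1/2, 13/20)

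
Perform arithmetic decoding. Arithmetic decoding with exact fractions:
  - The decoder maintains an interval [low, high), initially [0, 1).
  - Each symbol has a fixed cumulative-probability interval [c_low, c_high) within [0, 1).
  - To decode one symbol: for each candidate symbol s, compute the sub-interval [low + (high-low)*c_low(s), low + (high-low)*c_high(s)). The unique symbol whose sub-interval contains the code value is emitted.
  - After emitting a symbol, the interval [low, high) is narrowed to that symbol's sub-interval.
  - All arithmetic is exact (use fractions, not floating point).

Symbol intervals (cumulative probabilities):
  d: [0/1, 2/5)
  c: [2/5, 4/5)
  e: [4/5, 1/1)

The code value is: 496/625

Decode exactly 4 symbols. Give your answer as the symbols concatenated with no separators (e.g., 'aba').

Answer: ceec

Derivation:
Step 1: interval [0/1, 1/1), width = 1/1 - 0/1 = 1/1
  'd': [0/1 + 1/1*0/1, 0/1 + 1/1*2/5) = [0/1, 2/5)
  'c': [0/1 + 1/1*2/5, 0/1 + 1/1*4/5) = [2/5, 4/5) <- contains code 496/625
  'e': [0/1 + 1/1*4/5, 0/1 + 1/1*1/1) = [4/5, 1/1)
  emit 'c', narrow to [2/5, 4/5)
Step 2: interval [2/5, 4/5), width = 4/5 - 2/5 = 2/5
  'd': [2/5 + 2/5*0/1, 2/5 + 2/5*2/5) = [2/5, 14/25)
  'c': [2/5 + 2/5*2/5, 2/5 + 2/5*4/5) = [14/25, 18/25)
  'e': [2/5 + 2/5*4/5, 2/5 + 2/5*1/1) = [18/25, 4/5) <- contains code 496/625
  emit 'e', narrow to [18/25, 4/5)
Step 3: interval [18/25, 4/5), width = 4/5 - 18/25 = 2/25
  'd': [18/25 + 2/25*0/1, 18/25 + 2/25*2/5) = [18/25, 94/125)
  'c': [18/25 + 2/25*2/5, 18/25 + 2/25*4/5) = [94/125, 98/125)
  'e': [18/25 + 2/25*4/5, 18/25 + 2/25*1/1) = [98/125, 4/5) <- contains code 496/625
  emit 'e', narrow to [98/125, 4/5)
Step 4: interval [98/125, 4/5), width = 4/5 - 98/125 = 2/125
  'd': [98/125 + 2/125*0/1, 98/125 + 2/125*2/5) = [98/125, 494/625)
  'c': [98/125 + 2/125*2/5, 98/125 + 2/125*4/5) = [494/625, 498/625) <- contains code 496/625
  'e': [98/125 + 2/125*4/5, 98/125 + 2/125*1/1) = [498/625, 4/5)
  emit 'c', narrow to [494/625, 498/625)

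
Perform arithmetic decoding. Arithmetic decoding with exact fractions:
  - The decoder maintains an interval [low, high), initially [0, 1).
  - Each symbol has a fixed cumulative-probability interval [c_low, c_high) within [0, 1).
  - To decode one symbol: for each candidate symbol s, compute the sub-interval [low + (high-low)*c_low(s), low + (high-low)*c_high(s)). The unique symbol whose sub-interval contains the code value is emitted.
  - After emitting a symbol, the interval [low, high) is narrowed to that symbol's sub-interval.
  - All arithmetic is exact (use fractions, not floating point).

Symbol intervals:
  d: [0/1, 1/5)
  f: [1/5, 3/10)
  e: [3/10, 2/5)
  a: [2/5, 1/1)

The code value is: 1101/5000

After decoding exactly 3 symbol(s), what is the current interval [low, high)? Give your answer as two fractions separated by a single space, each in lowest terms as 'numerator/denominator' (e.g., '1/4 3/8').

Answer: 11/50 111/500

Derivation:
Step 1: interval [0/1, 1/1), width = 1/1 - 0/1 = 1/1
  'd': [0/1 + 1/1*0/1, 0/1 + 1/1*1/5) = [0/1, 1/5)
  'f': [0/1 + 1/1*1/5, 0/1 + 1/1*3/10) = [1/5, 3/10) <- contains code 1101/5000
  'e': [0/1 + 1/1*3/10, 0/1 + 1/1*2/5) = [3/10, 2/5)
  'a': [0/1 + 1/1*2/5, 0/1 + 1/1*1/1) = [2/5, 1/1)
  emit 'f', narrow to [1/5, 3/10)
Step 2: interval [1/5, 3/10), width = 3/10 - 1/5 = 1/10
  'd': [1/5 + 1/10*0/1, 1/5 + 1/10*1/5) = [1/5, 11/50)
  'f': [1/5 + 1/10*1/5, 1/5 + 1/10*3/10) = [11/50, 23/100) <- contains code 1101/5000
  'e': [1/5 + 1/10*3/10, 1/5 + 1/10*2/5) = [23/100, 6/25)
  'a': [1/5 + 1/10*2/5, 1/5 + 1/10*1/1) = [6/25, 3/10)
  emit 'f', narrow to [11/50, 23/100)
Step 3: interval [11/50, 23/100), width = 23/100 - 11/50 = 1/100
  'd': [11/50 + 1/100*0/1, 11/50 + 1/100*1/5) = [11/50, 111/500) <- contains code 1101/5000
  'f': [11/50 + 1/100*1/5, 11/50 + 1/100*3/10) = [111/500, 223/1000)
  'e': [11/50 + 1/100*3/10, 11/50 + 1/100*2/5) = [223/1000, 28/125)
  'a': [11/50 + 1/100*2/5, 11/50 + 1/100*1/1) = [28/125, 23/100)
  emit 'd', narrow to [11/50, 111/500)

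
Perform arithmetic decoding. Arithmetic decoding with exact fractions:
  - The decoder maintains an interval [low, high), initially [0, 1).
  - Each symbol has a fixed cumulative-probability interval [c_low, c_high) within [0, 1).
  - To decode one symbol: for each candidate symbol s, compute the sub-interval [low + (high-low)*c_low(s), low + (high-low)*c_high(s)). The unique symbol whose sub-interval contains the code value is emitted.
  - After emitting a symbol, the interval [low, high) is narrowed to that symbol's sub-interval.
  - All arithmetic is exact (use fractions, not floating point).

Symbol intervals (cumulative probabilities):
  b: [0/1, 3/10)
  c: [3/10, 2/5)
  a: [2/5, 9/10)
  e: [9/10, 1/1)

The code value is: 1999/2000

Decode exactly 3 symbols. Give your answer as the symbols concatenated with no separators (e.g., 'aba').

Step 1: interval [0/1, 1/1), width = 1/1 - 0/1 = 1/1
  'b': [0/1 + 1/1*0/1, 0/1 + 1/1*3/10) = [0/1, 3/10)
  'c': [0/1 + 1/1*3/10, 0/1 + 1/1*2/5) = [3/10, 2/5)
  'a': [0/1 + 1/1*2/5, 0/1 + 1/1*9/10) = [2/5, 9/10)
  'e': [0/1 + 1/1*9/10, 0/1 + 1/1*1/1) = [9/10, 1/1) <- contains code 1999/2000
  emit 'e', narrow to [9/10, 1/1)
Step 2: interval [9/10, 1/1), width = 1/1 - 9/10 = 1/10
  'b': [9/10 + 1/10*0/1, 9/10 + 1/10*3/10) = [9/10, 93/100)
  'c': [9/10 + 1/10*3/10, 9/10 + 1/10*2/5) = [93/100, 47/50)
  'a': [9/10 + 1/10*2/5, 9/10 + 1/10*9/10) = [47/50, 99/100)
  'e': [9/10 + 1/10*9/10, 9/10 + 1/10*1/1) = [99/100, 1/1) <- contains code 1999/2000
  emit 'e', narrow to [99/100, 1/1)
Step 3: interval [99/100, 1/1), width = 1/1 - 99/100 = 1/100
  'b': [99/100 + 1/100*0/1, 99/100 + 1/100*3/10) = [99/100, 993/1000)
  'c': [99/100 + 1/100*3/10, 99/100 + 1/100*2/5) = [993/1000, 497/500)
  'a': [99/100 + 1/100*2/5, 99/100 + 1/100*9/10) = [497/500, 999/1000)
  'e': [99/100 + 1/100*9/10, 99/100 + 1/100*1/1) = [999/1000, 1/1) <- contains code 1999/2000
  emit 'e', narrow to [999/1000, 1/1)

Answer: eee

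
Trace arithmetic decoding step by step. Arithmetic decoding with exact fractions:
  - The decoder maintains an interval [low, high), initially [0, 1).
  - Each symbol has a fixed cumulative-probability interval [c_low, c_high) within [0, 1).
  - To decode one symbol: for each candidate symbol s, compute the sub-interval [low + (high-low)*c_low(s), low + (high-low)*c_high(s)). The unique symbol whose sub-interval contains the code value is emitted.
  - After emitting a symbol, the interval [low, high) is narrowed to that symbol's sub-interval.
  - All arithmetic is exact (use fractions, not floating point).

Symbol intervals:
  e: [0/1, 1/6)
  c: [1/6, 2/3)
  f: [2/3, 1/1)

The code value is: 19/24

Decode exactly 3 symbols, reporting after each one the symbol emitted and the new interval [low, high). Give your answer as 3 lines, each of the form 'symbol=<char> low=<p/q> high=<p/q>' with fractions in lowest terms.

Answer: symbol=f low=2/3 high=1/1
symbol=c low=13/18 high=8/9
symbol=c low=3/4 high=5/6

Derivation:
Step 1: interval [0/1, 1/1), width = 1/1 - 0/1 = 1/1
  'e': [0/1 + 1/1*0/1, 0/1 + 1/1*1/6) = [0/1, 1/6)
  'c': [0/1 + 1/1*1/6, 0/1 + 1/1*2/3) = [1/6, 2/3)
  'f': [0/1 + 1/1*2/3, 0/1 + 1/1*1/1) = [2/3, 1/1) <- contains code 19/24
  emit 'f', narrow to [2/3, 1/1)
Step 2: interval [2/3, 1/1), width = 1/1 - 2/3 = 1/3
  'e': [2/3 + 1/3*0/1, 2/3 + 1/3*1/6) = [2/3, 13/18)
  'c': [2/3 + 1/3*1/6, 2/3 + 1/3*2/3) = [13/18, 8/9) <- contains code 19/24
  'f': [2/3 + 1/3*2/3, 2/3 + 1/3*1/1) = [8/9, 1/1)
  emit 'c', narrow to [13/18, 8/9)
Step 3: interval [13/18, 8/9), width = 8/9 - 13/18 = 1/6
  'e': [13/18 + 1/6*0/1, 13/18 + 1/6*1/6) = [13/18, 3/4)
  'c': [13/18 + 1/6*1/6, 13/18 + 1/6*2/3) = [3/4, 5/6) <- contains code 19/24
  'f': [13/18 + 1/6*2/3, 13/18 + 1/6*1/1) = [5/6, 8/9)
  emit 'c', narrow to [3/4, 5/6)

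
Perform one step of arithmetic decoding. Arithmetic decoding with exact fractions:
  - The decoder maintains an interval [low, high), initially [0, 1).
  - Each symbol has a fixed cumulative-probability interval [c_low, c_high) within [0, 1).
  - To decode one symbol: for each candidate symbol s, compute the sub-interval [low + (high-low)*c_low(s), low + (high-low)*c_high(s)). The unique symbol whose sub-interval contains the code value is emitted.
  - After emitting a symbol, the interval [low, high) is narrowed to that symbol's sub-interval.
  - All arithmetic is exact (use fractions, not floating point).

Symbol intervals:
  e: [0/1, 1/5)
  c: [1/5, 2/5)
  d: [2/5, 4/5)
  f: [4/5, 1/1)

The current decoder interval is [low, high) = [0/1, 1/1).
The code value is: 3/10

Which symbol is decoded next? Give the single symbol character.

Interval width = high − low = 1/1 − 0/1 = 1/1
Scaled code = (code − low) / width = (3/10 − 0/1) / 1/1 = 3/10
  e: [0/1, 1/5) 
  c: [1/5, 2/5) ← scaled code falls here ✓
  d: [2/5, 4/5) 
  f: [4/5, 1/1) 

Answer: c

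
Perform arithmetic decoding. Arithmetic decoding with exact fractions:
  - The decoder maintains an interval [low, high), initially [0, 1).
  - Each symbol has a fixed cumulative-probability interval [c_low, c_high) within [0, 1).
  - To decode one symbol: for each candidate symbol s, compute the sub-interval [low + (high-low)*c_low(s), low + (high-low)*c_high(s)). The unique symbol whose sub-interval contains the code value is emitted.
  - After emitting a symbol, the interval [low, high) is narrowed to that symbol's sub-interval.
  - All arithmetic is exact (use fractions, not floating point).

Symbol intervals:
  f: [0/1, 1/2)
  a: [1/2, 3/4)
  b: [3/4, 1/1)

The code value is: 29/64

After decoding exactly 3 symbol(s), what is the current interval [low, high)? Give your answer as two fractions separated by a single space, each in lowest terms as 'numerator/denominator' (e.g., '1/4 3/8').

Step 1: interval [0/1, 1/1), width = 1/1 - 0/1 = 1/1
  'f': [0/1 + 1/1*0/1, 0/1 + 1/1*1/2) = [0/1, 1/2) <- contains code 29/64
  'a': [0/1 + 1/1*1/2, 0/1 + 1/1*3/4) = [1/2, 3/4)
  'b': [0/1 + 1/1*3/4, 0/1 + 1/1*1/1) = [3/4, 1/1)
  emit 'f', narrow to [0/1, 1/2)
Step 2: interval [0/1, 1/2), width = 1/2 - 0/1 = 1/2
  'f': [0/1 + 1/2*0/1, 0/1 + 1/2*1/2) = [0/1, 1/4)
  'a': [0/1 + 1/2*1/2, 0/1 + 1/2*3/4) = [1/4, 3/8)
  'b': [0/1 + 1/2*3/4, 0/1 + 1/2*1/1) = [3/8, 1/2) <- contains code 29/64
  emit 'b', narrow to [3/8, 1/2)
Step 3: interval [3/8, 1/2), width = 1/2 - 3/8 = 1/8
  'f': [3/8 + 1/8*0/1, 3/8 + 1/8*1/2) = [3/8, 7/16)
  'a': [3/8 + 1/8*1/2, 3/8 + 1/8*3/4) = [7/16, 15/32) <- contains code 29/64
  'b': [3/8 + 1/8*3/4, 3/8 + 1/8*1/1) = [15/32, 1/2)
  emit 'a', narrow to [7/16, 15/32)

Answer: 7/16 15/32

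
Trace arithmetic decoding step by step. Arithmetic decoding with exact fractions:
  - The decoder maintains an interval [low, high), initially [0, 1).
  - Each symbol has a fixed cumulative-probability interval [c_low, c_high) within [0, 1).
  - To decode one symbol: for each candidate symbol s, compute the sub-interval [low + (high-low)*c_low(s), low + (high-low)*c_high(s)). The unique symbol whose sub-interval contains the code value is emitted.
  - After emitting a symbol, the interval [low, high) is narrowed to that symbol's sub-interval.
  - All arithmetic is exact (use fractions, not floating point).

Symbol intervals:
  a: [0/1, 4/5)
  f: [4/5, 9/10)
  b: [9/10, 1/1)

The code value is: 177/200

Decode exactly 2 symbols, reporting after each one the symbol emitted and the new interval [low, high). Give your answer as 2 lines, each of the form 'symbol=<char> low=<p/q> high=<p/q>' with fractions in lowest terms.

Answer: symbol=f low=4/5 high=9/10
symbol=f low=22/25 high=89/100

Derivation:
Step 1: interval [0/1, 1/1), width = 1/1 - 0/1 = 1/1
  'a': [0/1 + 1/1*0/1, 0/1 + 1/1*4/5) = [0/1, 4/5)
  'f': [0/1 + 1/1*4/5, 0/1 + 1/1*9/10) = [4/5, 9/10) <- contains code 177/200
  'b': [0/1 + 1/1*9/10, 0/1 + 1/1*1/1) = [9/10, 1/1)
  emit 'f', narrow to [4/5, 9/10)
Step 2: interval [4/5, 9/10), width = 9/10 - 4/5 = 1/10
  'a': [4/5 + 1/10*0/1, 4/5 + 1/10*4/5) = [4/5, 22/25)
  'f': [4/5 + 1/10*4/5, 4/5 + 1/10*9/10) = [22/25, 89/100) <- contains code 177/200
  'b': [4/5 + 1/10*9/10, 4/5 + 1/10*1/1) = [89/100, 9/10)
  emit 'f', narrow to [22/25, 89/100)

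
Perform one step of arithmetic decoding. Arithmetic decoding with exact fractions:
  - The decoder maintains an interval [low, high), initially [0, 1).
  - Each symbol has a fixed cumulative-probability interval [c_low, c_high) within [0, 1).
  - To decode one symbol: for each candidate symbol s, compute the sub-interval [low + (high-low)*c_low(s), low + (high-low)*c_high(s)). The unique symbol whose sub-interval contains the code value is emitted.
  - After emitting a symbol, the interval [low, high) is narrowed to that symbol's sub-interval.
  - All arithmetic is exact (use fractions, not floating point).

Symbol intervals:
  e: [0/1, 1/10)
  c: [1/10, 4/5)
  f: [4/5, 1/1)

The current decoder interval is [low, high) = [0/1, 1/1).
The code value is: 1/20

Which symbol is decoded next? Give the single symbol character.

Interval width = high − low = 1/1 − 0/1 = 1/1
Scaled code = (code − low) / width = (1/20 − 0/1) / 1/1 = 1/20
  e: [0/1, 1/10) ← scaled code falls here ✓
  c: [1/10, 4/5) 
  f: [4/5, 1/1) 

Answer: e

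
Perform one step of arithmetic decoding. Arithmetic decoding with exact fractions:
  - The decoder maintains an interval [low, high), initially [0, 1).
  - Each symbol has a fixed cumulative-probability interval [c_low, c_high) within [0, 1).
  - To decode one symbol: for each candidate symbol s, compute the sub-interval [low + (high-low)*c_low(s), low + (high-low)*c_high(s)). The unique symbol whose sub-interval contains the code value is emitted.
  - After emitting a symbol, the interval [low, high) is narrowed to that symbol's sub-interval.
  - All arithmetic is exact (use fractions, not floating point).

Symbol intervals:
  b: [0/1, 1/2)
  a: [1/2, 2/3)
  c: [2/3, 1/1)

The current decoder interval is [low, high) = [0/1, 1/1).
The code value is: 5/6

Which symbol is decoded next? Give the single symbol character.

Answer: c

Derivation:
Interval width = high − low = 1/1 − 0/1 = 1/1
Scaled code = (code − low) / width = (5/6 − 0/1) / 1/1 = 5/6
  b: [0/1, 1/2) 
  a: [1/2, 2/3) 
  c: [2/3, 1/1) ← scaled code falls here ✓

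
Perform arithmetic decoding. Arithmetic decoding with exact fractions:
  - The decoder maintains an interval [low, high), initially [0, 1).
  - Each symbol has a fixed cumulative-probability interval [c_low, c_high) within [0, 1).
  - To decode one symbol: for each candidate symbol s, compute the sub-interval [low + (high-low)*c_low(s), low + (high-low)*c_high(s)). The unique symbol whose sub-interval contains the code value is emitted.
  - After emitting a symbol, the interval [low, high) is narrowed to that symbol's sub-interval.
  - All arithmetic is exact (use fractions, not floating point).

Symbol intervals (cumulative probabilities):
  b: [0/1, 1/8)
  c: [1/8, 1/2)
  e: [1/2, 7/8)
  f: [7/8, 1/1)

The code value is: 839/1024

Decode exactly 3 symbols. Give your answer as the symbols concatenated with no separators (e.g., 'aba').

Step 1: interval [0/1, 1/1), width = 1/1 - 0/1 = 1/1
  'b': [0/1 + 1/1*0/1, 0/1 + 1/1*1/8) = [0/1, 1/8)
  'c': [0/1 + 1/1*1/8, 0/1 + 1/1*1/2) = [1/8, 1/2)
  'e': [0/1 + 1/1*1/2, 0/1 + 1/1*7/8) = [1/2, 7/8) <- contains code 839/1024
  'f': [0/1 + 1/1*7/8, 0/1 + 1/1*1/1) = [7/8, 1/1)
  emit 'e', narrow to [1/2, 7/8)
Step 2: interval [1/2, 7/8), width = 7/8 - 1/2 = 3/8
  'b': [1/2 + 3/8*0/1, 1/2 + 3/8*1/8) = [1/2, 35/64)
  'c': [1/2 + 3/8*1/8, 1/2 + 3/8*1/2) = [35/64, 11/16)
  'e': [1/2 + 3/8*1/2, 1/2 + 3/8*7/8) = [11/16, 53/64) <- contains code 839/1024
  'f': [1/2 + 3/8*7/8, 1/2 + 3/8*1/1) = [53/64, 7/8)
  emit 'e', narrow to [11/16, 53/64)
Step 3: interval [11/16, 53/64), width = 53/64 - 11/16 = 9/64
  'b': [11/16 + 9/64*0/1, 11/16 + 9/64*1/8) = [11/16, 361/512)
  'c': [11/16 + 9/64*1/8, 11/16 + 9/64*1/2) = [361/512, 97/128)
  'e': [11/16 + 9/64*1/2, 11/16 + 9/64*7/8) = [97/128, 415/512)
  'f': [11/16 + 9/64*7/8, 11/16 + 9/64*1/1) = [415/512, 53/64) <- contains code 839/1024
  emit 'f', narrow to [415/512, 53/64)

Answer: eef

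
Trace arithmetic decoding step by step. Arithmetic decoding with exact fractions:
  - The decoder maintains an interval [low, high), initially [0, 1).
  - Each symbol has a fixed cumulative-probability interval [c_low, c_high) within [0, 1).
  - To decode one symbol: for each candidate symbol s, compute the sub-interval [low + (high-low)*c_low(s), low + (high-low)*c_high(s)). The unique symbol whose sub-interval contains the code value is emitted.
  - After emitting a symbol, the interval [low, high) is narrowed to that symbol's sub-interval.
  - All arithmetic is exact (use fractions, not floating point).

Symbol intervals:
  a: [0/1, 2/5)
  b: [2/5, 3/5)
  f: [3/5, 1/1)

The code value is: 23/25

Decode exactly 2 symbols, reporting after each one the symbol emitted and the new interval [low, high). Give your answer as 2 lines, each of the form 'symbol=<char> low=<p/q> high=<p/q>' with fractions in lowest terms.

Step 1: interval [0/1, 1/1), width = 1/1 - 0/1 = 1/1
  'a': [0/1 + 1/1*0/1, 0/1 + 1/1*2/5) = [0/1, 2/5)
  'b': [0/1 + 1/1*2/5, 0/1 + 1/1*3/5) = [2/5, 3/5)
  'f': [0/1 + 1/1*3/5, 0/1 + 1/1*1/1) = [3/5, 1/1) <- contains code 23/25
  emit 'f', narrow to [3/5, 1/1)
Step 2: interval [3/5, 1/1), width = 1/1 - 3/5 = 2/5
  'a': [3/5 + 2/5*0/1, 3/5 + 2/5*2/5) = [3/5, 19/25)
  'b': [3/5 + 2/5*2/5, 3/5 + 2/5*3/5) = [19/25, 21/25)
  'f': [3/5 + 2/5*3/5, 3/5 + 2/5*1/1) = [21/25, 1/1) <- contains code 23/25
  emit 'f', narrow to [21/25, 1/1)

Answer: symbol=f low=3/5 high=1/1
symbol=f low=21/25 high=1/1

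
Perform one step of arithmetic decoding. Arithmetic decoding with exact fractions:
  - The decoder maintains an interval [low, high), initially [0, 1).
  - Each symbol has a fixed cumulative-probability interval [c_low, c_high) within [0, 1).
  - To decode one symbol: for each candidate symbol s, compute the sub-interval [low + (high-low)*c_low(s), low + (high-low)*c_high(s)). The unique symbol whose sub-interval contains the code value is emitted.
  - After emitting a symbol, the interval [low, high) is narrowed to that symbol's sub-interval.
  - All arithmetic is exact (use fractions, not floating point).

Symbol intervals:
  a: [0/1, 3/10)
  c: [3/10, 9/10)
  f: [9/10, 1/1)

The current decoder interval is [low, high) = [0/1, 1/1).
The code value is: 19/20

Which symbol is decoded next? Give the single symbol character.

Answer: f

Derivation:
Interval width = high − low = 1/1 − 0/1 = 1/1
Scaled code = (code − low) / width = (19/20 − 0/1) / 1/1 = 19/20
  a: [0/1, 3/10) 
  c: [3/10, 9/10) 
  f: [9/10, 1/1) ← scaled code falls here ✓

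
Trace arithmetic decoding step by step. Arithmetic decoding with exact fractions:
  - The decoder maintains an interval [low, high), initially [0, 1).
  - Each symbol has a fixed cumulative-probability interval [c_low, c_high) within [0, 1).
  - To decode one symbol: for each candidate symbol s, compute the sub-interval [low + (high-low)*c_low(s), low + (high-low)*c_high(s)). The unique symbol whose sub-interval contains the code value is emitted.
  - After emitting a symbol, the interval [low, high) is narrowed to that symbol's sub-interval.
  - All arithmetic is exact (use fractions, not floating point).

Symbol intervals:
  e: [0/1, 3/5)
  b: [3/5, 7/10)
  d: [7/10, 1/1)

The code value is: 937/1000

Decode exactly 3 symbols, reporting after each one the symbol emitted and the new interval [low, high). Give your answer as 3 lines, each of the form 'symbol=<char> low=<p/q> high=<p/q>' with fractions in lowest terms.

Step 1: interval [0/1, 1/1), width = 1/1 - 0/1 = 1/1
  'e': [0/1 + 1/1*0/1, 0/1 + 1/1*3/5) = [0/1, 3/5)
  'b': [0/1 + 1/1*3/5, 0/1 + 1/1*7/10) = [3/5, 7/10)
  'd': [0/1 + 1/1*7/10, 0/1 + 1/1*1/1) = [7/10, 1/1) <- contains code 937/1000
  emit 'd', narrow to [7/10, 1/1)
Step 2: interval [7/10, 1/1), width = 1/1 - 7/10 = 3/10
  'e': [7/10 + 3/10*0/1, 7/10 + 3/10*3/5) = [7/10, 22/25)
  'b': [7/10 + 3/10*3/5, 7/10 + 3/10*7/10) = [22/25, 91/100)
  'd': [7/10 + 3/10*7/10, 7/10 + 3/10*1/1) = [91/100, 1/1) <- contains code 937/1000
  emit 'd', narrow to [91/100, 1/1)
Step 3: interval [91/100, 1/1), width = 1/1 - 91/100 = 9/100
  'e': [91/100 + 9/100*0/1, 91/100 + 9/100*3/5) = [91/100, 241/250) <- contains code 937/1000
  'b': [91/100 + 9/100*3/5, 91/100 + 9/100*7/10) = [241/250, 973/1000)
  'd': [91/100 + 9/100*7/10, 91/100 + 9/100*1/1) = [973/1000, 1/1)
  emit 'e', narrow to [91/100, 241/250)

Answer: symbol=d low=7/10 high=1/1
symbol=d low=91/100 high=1/1
symbol=e low=91/100 high=241/250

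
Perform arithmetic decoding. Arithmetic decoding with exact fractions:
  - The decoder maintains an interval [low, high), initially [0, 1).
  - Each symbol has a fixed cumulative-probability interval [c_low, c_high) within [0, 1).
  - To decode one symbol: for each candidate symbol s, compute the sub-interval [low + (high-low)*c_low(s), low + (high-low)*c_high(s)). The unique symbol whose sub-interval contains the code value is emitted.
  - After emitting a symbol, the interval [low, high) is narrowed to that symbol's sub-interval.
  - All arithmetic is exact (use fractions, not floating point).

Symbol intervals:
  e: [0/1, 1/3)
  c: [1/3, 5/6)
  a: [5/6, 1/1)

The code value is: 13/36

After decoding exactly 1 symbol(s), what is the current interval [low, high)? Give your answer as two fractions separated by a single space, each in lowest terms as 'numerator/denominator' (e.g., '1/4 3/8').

Step 1: interval [0/1, 1/1), width = 1/1 - 0/1 = 1/1
  'e': [0/1 + 1/1*0/1, 0/1 + 1/1*1/3) = [0/1, 1/3)
  'c': [0/1 + 1/1*1/3, 0/1 + 1/1*5/6) = [1/3, 5/6) <- contains code 13/36
  'a': [0/1 + 1/1*5/6, 0/1 + 1/1*1/1) = [5/6, 1/1)
  emit 'c', narrow to [1/3, 5/6)

Answer: 1/3 5/6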